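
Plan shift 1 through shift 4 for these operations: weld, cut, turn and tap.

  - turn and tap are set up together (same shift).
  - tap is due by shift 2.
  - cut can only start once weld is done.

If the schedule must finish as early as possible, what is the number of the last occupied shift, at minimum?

The precedence chain requires at least 2 distinct shifts.
2 works (last occupied shift: shift 2): for example turn -> shift 1; weld -> shift 1; cut -> shift 2; tap -> shift 1.

2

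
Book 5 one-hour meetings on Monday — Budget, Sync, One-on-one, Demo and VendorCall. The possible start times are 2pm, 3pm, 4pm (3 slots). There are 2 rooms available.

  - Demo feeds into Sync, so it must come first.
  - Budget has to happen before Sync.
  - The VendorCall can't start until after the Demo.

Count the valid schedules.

Splitting on Budget: it can be 2pm (8), 3pm (5). Listing each branch's schedules as (Sync, One-on-one, Demo, VendorCall):
Budget=2pm: (3pm,3pm,2pm,4pm) (3pm,4pm,2pm,3pm) (3pm,4pm,2pm,4pm) (4pm,2pm,3pm,4pm) (4pm,3pm,2pm,3pm) (4pm,3pm,2pm,4pm) (4pm,3pm,3pm,4pm) (4pm,4pm,2pm,3pm) — 8.
Budget=3pm: (4pm,2pm,2pm,3pm) (4pm,2pm,2pm,4pm) (4pm,2pm,3pm,4pm) (4pm,3pm,2pm,4pm) (4pm,4pm,2pm,3pm) — 5.
Summing: 8 + 5 = 13.

13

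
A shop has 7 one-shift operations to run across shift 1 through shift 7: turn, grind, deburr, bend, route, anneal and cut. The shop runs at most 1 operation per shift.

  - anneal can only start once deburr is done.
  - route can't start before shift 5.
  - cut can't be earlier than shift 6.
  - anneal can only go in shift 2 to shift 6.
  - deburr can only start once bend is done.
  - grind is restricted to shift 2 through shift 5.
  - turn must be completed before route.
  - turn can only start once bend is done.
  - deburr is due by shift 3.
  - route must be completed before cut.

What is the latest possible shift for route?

shift 6

Route is available from shift 5; downstream work caps route at shift 6.
route at shift 6 is achievable: deburr=shift 2; anneal=shift 4; turn=shift 5; bend=shift 1; route=shift 6; cut=shift 7; grind=shift 3.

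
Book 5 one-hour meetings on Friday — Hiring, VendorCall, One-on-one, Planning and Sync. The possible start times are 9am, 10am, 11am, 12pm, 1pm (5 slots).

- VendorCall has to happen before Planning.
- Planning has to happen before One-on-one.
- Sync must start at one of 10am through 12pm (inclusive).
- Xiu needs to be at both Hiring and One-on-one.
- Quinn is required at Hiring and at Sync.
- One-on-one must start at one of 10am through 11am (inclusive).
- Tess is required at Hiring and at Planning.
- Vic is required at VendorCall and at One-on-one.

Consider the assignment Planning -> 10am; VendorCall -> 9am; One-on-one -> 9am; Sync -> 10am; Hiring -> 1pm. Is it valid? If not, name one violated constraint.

VendorCall has to happen before Planning — holds.
Tess is required at Hiring and at Planning — holds.
Sync must start at one of 10am through 12pm (inclusive) — holds.
Xiu needs to be at both Hiring and One-on-one — holds.
Vic is required at VendorCall and at One-on-one — violated.
Planning has to happen before One-on-one — violated.
Quinn is required at Hiring and at Sync — holds.
One-on-one must start at one of 10am through 11am (inclusive) — violated.

Invalid. One-on-one must start at one of 10am through 11am (inclusive).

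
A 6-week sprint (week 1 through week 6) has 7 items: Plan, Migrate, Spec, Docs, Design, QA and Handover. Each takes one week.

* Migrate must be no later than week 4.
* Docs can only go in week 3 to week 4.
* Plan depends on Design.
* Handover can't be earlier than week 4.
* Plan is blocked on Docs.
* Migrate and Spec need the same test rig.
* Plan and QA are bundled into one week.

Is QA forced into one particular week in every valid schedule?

No

QA can be week 4 (e.g. QA -> week 4; Docs -> week 3; Design -> week 1; Plan -> week 4; Handover -> week 4; Spec -> week 2; Migrate -> week 1) or week 5 (e.g. QA -> week 5, Docs -> week 3, Plan -> week 5, Spec -> week 2, Design -> week 1, Migrate -> week 1, Handover -> week 4).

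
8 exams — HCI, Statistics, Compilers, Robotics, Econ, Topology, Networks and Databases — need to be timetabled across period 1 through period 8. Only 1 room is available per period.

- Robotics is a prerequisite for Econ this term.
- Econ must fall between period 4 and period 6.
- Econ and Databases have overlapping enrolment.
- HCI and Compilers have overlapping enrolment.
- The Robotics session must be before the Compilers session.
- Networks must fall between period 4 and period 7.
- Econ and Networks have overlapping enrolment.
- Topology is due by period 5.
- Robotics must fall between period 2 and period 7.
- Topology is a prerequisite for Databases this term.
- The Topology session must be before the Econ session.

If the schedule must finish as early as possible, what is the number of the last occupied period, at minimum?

period 8

The precedence chain requires at least 2 distinct periods.
With at most 1 per period and 8 exams, at least 8 periods are needed.
Econ can't be placed before period 4, so the schedule must run through at least period 4.
8 works (last occupied period: period 8): for example Econ in period 4; Statistics in period 8; Databases in period 6; Robotics in period 2; HCI in period 7; Topology in period 1; Networks in period 5; Compilers in period 3.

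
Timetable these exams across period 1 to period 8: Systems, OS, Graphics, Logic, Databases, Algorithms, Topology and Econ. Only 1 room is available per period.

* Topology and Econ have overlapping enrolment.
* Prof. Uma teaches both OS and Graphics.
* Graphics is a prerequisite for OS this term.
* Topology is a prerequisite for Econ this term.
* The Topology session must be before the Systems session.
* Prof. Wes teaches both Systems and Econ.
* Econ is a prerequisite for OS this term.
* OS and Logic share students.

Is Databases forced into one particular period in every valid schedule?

No

Databases can be period 1 (e.g. OS -> period 5; Algorithms -> period 8; Graphics -> period 4; Systems -> period 6; Topology -> period 2; Econ -> period 3; Databases -> period 1; Logic -> period 7) or period 2 (e.g. Logic -> period 7, Graphics -> period 4, Systems -> period 6, OS -> period 5, Topology -> period 1, Algorithms -> period 8, Databases -> period 2, Econ -> period 3).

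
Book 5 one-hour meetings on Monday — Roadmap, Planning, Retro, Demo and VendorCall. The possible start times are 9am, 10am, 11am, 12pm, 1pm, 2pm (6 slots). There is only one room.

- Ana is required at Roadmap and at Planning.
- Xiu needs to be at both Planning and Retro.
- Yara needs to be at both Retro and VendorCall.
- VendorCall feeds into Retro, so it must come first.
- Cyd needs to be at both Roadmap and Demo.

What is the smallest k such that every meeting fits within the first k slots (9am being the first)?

5 slots

The precedence chain requires at least 2 distinct slots.
With at most 1 per slot and 5 meetings, at least 5 slots are needed.
5 works (last occupied slot: 1pm): for example Demo -> 1pm, Roadmap -> 11am, VendorCall -> 9am, Planning -> 12pm, Retro -> 10am.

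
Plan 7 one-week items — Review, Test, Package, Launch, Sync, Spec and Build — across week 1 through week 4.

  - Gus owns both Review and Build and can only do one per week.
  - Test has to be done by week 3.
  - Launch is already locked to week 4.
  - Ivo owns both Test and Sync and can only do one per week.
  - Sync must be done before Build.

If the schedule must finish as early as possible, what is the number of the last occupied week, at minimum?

The precedence chain requires at least 2 distinct weeks.
Launch can't be placed before week 4, so the schedule must run through at least week 4.
4 works (last occupied week: week 4): for example Test=week 1, Review=week 1, Package=week 1, Sync=week 2, Launch=week 4, Spec=week 1, Build=week 3.

4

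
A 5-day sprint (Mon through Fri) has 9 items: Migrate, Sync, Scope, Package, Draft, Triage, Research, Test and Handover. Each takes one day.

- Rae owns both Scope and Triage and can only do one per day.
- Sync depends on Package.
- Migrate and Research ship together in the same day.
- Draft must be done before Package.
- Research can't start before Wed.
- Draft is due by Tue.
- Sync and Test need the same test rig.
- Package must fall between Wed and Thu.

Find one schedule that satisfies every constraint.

Sync -> Thu, Research -> Wed, Draft -> Mon, Package -> Wed, Migrate -> Wed, Handover -> Mon, Triage -> Tue, Scope -> Mon, Test -> Mon

Checking: Draft(Mon) before Package(Wed); Package(Wed) before Sync(Thu); Sync(Thu) != Test(Mon); Scope(Mon) != Triage(Tue); Migrate = Research = Wed; Research=Wed in [Wed,Fri]; Draft=Mon in [Mon,Tue]; Package=Wed in [Wed,Thu].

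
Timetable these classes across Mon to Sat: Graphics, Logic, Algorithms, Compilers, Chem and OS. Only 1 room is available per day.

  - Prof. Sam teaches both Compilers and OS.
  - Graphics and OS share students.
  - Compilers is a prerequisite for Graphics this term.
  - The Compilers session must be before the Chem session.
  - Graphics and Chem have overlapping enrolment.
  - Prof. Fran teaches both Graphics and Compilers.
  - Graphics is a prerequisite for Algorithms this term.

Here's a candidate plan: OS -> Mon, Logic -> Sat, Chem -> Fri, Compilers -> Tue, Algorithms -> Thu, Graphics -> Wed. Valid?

Yes

Compilers is a prerequisite for Graphics this term — holds.
Only 1 room is available per day — holds.
The Compilers session must be before the Chem session — holds.
Graphics is a prerequisite for Algorithms this term — holds.
Graphics and Chem have overlapping enrolment — holds.
Prof. Sam teaches both Compilers and OS — holds.
Graphics and OS share students — holds.
Prof. Fran teaches both Graphics and Compilers — holds.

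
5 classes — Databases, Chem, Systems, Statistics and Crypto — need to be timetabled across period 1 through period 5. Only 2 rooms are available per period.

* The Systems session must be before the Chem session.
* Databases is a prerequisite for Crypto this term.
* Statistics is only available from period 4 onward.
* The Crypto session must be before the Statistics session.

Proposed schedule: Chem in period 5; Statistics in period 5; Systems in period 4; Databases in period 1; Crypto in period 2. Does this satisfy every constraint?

The Systems session must be before the Chem session — holds.
Statistics is only available from period 4 onward — holds.
The Crypto session must be before the Statistics session — holds.
Only 2 rooms are available per period — holds.
Databases is a prerequisite for Crypto this term — holds.

Yes, all constraints hold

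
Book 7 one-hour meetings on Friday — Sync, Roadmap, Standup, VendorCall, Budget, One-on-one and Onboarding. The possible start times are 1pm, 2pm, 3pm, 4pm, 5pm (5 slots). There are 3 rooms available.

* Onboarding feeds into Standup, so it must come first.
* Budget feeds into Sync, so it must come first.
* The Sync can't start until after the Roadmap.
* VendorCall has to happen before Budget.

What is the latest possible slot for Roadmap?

4pm

Downstream work caps Roadmap at 4pm.
Roadmap at 4pm is achievable: Budget in 2pm; One-on-one in 1pm; Roadmap in 4pm; VendorCall in 1pm; Standup in 2pm; Sync in 5pm; Onboarding in 1pm.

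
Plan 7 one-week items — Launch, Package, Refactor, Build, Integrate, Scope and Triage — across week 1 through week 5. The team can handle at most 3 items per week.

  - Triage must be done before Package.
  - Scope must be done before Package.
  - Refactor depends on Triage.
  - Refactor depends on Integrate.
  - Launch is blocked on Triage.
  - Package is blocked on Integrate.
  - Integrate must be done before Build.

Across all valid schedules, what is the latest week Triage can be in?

week 4

Downstream work caps Triage at week 4.
Triage at week 4 is achievable: Triage -> week 4, Integrate -> week 1, Scope -> week 1, Package -> week 5, Refactor -> week 5, Build -> week 2, Launch -> week 5.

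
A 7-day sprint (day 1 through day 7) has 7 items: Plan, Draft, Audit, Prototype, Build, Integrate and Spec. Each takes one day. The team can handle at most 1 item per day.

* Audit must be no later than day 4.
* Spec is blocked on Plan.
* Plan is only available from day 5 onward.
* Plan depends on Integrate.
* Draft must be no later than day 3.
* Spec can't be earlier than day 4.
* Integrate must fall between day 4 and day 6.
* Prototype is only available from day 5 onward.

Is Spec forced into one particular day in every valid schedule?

No

Spec can be day 6 (e.g. Audit=day 2, Plan=day 5, Build=day 3, Prototype=day 7, Draft=day 1, Integrate=day 4, Spec=day 6) or day 7 (e.g. Draft -> day 1, Plan -> day 5, Spec -> day 7, Prototype -> day 6, Integrate -> day 4, Build -> day 3, Audit -> day 2).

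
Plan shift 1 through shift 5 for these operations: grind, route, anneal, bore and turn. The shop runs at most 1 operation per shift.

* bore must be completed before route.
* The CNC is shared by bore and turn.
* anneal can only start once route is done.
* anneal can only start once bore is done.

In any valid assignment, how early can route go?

Precedence pushes route to at least shift 2; downstream work caps route at shift 4.
route at shift 2 is achievable: anneal in shift 3; bore in shift 1; route in shift 2; turn in shift 5; grind in shift 4.

shift 2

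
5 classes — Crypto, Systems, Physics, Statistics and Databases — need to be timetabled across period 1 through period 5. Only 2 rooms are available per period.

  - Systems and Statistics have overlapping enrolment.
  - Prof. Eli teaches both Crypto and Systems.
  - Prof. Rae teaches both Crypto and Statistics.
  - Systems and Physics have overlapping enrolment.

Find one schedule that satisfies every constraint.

Databases -> period 2, Crypto -> period 1, Systems -> period 2, Statistics -> period 3, Physics -> period 1

Checking: Crypto(period 1) != Statistics(period 3); Systems(period 2) != Statistics(period 3); Systems(period 2) != Physics(period 1); Crypto(period 1) != Systems(period 2); max 2 per period (cap 2).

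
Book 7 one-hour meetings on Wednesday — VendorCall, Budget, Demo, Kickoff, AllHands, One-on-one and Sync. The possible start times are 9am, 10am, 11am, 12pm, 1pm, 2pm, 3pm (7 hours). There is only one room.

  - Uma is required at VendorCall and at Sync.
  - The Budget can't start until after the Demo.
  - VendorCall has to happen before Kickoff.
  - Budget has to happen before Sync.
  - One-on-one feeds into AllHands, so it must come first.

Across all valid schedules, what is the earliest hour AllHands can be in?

Precedence pushes AllHands to at least 10am.
AllHands at 10am is achievable: Demo=11am; One-on-one=9am; AllHands=10am; VendorCall=1pm; Kickoff=2pm; Budget=12pm; Sync=3pm.

10am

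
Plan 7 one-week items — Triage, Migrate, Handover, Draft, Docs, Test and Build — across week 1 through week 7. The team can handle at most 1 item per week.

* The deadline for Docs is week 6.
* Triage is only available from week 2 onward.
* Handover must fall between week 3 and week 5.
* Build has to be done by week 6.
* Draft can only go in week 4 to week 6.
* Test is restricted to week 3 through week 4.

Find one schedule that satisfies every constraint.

Build in week 6; Migrate in week 7; Draft in week 5; Test in week 3; Docs in week 1; Handover in week 4; Triage in week 2

Checking: Triage=week 2 in [week 2,week 7]; Test=week 3 in [week 3,week 4]; Build=week 6 in [week 1,week 6]; Handover=week 4 in [week 3,week 5]; Draft=week 5 in [week 4,week 6]; Docs=week 1 in [week 1,week 6]; max 1 per week (cap 1).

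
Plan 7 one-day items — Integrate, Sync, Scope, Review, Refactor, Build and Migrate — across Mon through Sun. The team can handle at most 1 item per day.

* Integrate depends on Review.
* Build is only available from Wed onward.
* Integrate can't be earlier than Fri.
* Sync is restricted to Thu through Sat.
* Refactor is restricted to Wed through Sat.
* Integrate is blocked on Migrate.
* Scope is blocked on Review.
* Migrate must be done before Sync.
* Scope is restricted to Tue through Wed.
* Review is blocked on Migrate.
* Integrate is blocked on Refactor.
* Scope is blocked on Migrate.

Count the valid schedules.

Splitting on Integrate: it can be Fri (1), Sat (2), Sun (6). Listing each branch's schedules as (Sync, Scope, Review, Refactor, Build, Migrate):
Integrate=Fri: (Sat,Wed,Tue,Thu,Sun,Mon) — 1.
Integrate=Sat: (Thu,Wed,Tue,Fri,Sun,Mon) (Fri,Wed,Tue,Thu,Sun,Mon) — 2.
Integrate=Sun: (Thu,Wed,Tue,Fri,Sat,Mon) (Thu,Wed,Tue,Sat,Fri,Mon) (Fri,Wed,Tue,Thu,Sat,Mon) (Fri,Wed,Tue,Sat,Thu,Mon) (Sat,Wed,Tue,Thu,Fri,Mon) (Sat,Wed,Tue,Fri,Thu,Mon) — 6.
Summing: 1 + 2 + 6 = 9.

9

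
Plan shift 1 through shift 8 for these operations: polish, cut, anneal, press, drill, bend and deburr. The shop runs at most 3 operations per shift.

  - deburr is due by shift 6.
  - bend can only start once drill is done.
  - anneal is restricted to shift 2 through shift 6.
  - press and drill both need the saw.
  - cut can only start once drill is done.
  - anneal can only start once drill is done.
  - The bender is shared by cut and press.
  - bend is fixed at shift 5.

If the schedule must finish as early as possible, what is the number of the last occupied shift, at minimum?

5

The precedence chain requires at least 2 distinct shifts.
With at most 3 per shift and 7 operations, at least 3 shifts are needed.
bend can't be placed before shift 5, so the schedule must run through at least shift 5.
5 works (last occupied shift: shift 5): for example bend=shift 5, anneal=shift 2, cut=shift 2, polish=shift 1, deburr=shift 1, drill=shift 1, press=shift 3.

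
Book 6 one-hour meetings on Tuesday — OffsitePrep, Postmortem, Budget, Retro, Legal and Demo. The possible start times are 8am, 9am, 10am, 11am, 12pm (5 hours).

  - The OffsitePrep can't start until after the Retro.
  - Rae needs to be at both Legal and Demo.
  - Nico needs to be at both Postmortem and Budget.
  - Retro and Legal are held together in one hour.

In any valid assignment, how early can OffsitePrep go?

9am

Precedence pushes OffsitePrep to at least 9am.
OffsitePrep at 9am is achievable: Retro=8am, Demo=9am, Legal=8am, Budget=9am, OffsitePrep=9am, Postmortem=8am.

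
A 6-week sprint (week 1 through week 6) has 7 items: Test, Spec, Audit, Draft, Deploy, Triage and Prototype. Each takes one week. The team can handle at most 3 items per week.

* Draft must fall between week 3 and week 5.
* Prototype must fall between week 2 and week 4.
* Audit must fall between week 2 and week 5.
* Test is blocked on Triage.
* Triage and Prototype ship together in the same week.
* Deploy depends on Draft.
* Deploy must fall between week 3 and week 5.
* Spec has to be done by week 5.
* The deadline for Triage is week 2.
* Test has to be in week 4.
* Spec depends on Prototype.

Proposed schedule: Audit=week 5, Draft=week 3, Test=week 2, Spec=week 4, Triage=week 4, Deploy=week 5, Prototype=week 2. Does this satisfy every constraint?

No. Test is blocked on Triage is not satisfied.

Test has to be in week 4 — violated.
The team can handle at most 3 items per week — holds.
Test is blocked on Triage — violated.
Deploy depends on Draft — holds.
Prototype must fall between week 2 and week 4 — holds.
Audit must fall between week 2 and week 5 — holds.
Triage and Prototype ship together in the same week — violated.
Draft must fall between week 3 and week 5 — holds.
The deadline for Triage is week 2 — violated.
Spec has to be done by week 5 — holds.
Deploy must fall between week 3 and week 5 — holds.
Spec depends on Prototype — holds.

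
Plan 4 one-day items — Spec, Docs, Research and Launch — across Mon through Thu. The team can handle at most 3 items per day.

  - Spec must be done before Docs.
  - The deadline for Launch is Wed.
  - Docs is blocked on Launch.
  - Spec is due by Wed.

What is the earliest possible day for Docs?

Tue

Precedence pushes Docs to at least Tue.
Docs at Tue is achievable: Spec=Mon; Docs=Tue; Research=Mon; Launch=Mon.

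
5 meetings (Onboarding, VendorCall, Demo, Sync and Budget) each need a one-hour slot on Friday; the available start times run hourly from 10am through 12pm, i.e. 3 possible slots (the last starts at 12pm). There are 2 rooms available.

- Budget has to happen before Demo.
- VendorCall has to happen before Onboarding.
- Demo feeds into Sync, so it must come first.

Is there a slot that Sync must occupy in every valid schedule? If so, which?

Precedence pushes Sync to at least 12pm.
So Sync is pinned to 12pm.

12pm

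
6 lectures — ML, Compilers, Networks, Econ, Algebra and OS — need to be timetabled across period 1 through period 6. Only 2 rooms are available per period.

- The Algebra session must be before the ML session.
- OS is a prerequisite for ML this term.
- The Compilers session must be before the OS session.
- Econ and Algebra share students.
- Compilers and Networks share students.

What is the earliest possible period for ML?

period 3

Precedence pushes ML to at least period 3.
ML at period 3 is achievable: OS=period 2, Algebra=period 1, ML=period 3, Networks=period 2, Econ=period 3, Compilers=period 1.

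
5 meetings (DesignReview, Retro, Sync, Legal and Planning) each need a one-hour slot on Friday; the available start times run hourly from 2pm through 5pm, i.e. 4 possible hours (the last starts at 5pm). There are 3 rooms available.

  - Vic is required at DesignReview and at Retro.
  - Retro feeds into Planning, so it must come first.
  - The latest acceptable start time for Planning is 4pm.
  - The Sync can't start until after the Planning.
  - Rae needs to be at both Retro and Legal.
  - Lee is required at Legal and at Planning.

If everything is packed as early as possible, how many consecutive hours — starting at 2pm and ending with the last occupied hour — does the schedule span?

3 hours

The precedence chain requires at least 3 distinct hours.
With at most 3 per hour and 5 meetings, at least 2 hours are needed.
3 works (last occupied hour: 4pm): for example Planning in 3pm; Legal in 4pm; Retro in 2pm; DesignReview in 3pm; Sync in 4pm.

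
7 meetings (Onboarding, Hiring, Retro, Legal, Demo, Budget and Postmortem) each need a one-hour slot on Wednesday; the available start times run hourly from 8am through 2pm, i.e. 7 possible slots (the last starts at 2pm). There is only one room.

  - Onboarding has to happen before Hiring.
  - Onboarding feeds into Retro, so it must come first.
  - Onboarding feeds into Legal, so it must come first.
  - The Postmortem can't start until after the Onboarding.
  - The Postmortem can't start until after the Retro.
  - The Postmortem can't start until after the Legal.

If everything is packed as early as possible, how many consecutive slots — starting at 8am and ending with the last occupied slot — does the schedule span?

7

The precedence chain requires at least 3 distinct slots.
With at most 1 per slot and 7 meetings, at least 7 slots are needed.
7 works (last occupied slot: 2pm): for example Budget -> 2pm; Onboarding -> 8am; Legal -> 10am; Hiring -> 12pm; Demo -> 1pm; Postmortem -> 11am; Retro -> 9am.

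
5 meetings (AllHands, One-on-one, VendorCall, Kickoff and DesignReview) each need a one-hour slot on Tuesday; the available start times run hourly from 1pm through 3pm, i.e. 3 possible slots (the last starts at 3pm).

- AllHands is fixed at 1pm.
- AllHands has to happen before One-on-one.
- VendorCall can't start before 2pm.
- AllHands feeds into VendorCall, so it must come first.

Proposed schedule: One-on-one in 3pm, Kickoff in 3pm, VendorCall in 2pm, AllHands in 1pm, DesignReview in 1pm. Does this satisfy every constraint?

Yes

VendorCall can't start before 2pm — holds.
AllHands is fixed at 1pm — holds.
AllHands has to happen before One-on-one — holds.
AllHands feeds into VendorCall, so it must come first — holds.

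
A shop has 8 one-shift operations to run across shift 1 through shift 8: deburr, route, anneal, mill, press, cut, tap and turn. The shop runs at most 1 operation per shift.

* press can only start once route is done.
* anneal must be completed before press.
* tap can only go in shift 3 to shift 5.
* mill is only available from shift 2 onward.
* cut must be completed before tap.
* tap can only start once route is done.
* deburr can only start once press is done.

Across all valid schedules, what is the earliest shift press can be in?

Precedence pushes press to at least shift 2; downstream work caps press at shift 7.
press at shift 3 is achievable: tap=shift 5, press=shift 3, anneal=shift 2, mill=shift 6, turn=shift 8, deburr=shift 7, cut=shift 4, route=shift 1.
Nothing earlier works — the capacity limit rule out every shift before shift 3.

shift 3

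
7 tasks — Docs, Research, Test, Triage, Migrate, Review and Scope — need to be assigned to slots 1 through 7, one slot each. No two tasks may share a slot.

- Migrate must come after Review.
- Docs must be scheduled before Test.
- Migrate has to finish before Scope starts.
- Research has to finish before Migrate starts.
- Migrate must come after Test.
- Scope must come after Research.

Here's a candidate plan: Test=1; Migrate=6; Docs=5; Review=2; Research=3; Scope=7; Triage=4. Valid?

Migrate must come after Test — holds.
Scope must come after Research — holds.
No two tasks may share a slot — holds.
Migrate must come after Review — holds.
Research has to finish before Migrate starts — holds.
Docs must be scheduled before Test — violated.
Migrate has to finish before Scope starts — holds.

No — it violates: Docs must be scheduled before Test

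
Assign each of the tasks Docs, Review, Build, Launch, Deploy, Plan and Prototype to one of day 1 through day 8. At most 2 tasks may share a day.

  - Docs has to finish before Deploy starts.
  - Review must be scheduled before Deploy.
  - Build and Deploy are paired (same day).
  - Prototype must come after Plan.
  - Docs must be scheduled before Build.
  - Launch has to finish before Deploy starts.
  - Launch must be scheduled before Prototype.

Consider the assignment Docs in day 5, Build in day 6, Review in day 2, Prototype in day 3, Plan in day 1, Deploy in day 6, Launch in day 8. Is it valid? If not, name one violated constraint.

No — it violates: Launch must be scheduled before Prototype

Prototype must come after Plan — holds.
Review must be scheduled before Deploy — holds.
Docs has to finish before Deploy starts — holds.
Launch must be scheduled before Prototype — violated.
Docs must be scheduled before Build — holds.
Launch has to finish before Deploy starts — violated.
At most 2 tasks may share a day — holds.
Build and Deploy are paired (same day) — holds.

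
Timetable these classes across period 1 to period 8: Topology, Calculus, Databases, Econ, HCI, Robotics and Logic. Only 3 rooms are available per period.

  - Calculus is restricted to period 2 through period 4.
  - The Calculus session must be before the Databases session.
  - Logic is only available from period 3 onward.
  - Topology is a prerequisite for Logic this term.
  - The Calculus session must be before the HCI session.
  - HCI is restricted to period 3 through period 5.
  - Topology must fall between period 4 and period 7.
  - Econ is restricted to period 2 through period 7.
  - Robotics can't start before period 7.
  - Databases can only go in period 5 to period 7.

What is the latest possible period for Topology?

period 7

Topology is available from period 4; Topology's own window allows nothing later than period 7.
Topology at period 7 is achievable: Topology in period 7; Econ in period 2; Calculus in period 2; Robotics in period 7; Logic in period 8; HCI in period 3; Databases in period 5.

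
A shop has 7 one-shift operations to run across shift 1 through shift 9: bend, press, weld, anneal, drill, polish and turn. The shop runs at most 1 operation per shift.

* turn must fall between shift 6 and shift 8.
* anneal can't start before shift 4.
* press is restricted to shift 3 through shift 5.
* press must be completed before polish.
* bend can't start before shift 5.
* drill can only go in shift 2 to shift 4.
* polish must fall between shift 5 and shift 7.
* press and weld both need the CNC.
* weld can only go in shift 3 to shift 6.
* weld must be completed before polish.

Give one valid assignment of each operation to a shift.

bend=shift 7; polish=shift 5; press=shift 3; turn=shift 6; drill=shift 2; anneal=shift 8; weld=shift 4

Checking: weld(shift 4) before polish(shift 5); press(shift 3) before polish(shift 5); press(shift 3) != weld(shift 4); anneal=shift 8 in [shift 4,shift 9]; weld=shift 4 in [shift 3,shift 6]; bend=shift 7 in [shift 5,shift 9]; turn=shift 6 in [shift 6,shift 8]; drill=shift 2 in [shift 2,shift 4]; press=shift 3 in [shift 3,shift 5]; polish=shift 5 in [shift 5,shift 7]; max 1 per shift (cap 1).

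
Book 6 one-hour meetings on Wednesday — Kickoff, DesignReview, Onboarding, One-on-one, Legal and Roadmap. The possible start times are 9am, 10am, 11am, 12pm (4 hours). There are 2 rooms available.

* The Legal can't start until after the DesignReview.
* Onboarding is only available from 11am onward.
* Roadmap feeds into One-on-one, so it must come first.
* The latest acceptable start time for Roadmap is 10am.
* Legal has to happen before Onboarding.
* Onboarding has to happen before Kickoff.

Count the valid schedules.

5

Splitting on One-on-one: it can be 10am (1), 11am (2), 12pm (2). Listing each branch's schedules as (Kickoff, DesignReview, Onboarding, Legal, Roadmap):
One-on-one=10am: (12pm,9am,11am,10am,9am) — 1.
One-on-one=11am: (12pm,9am,11am,10am,9am) (12pm,9am,11am,10am,10am) — 2.
One-on-one=12pm: (12pm,9am,11am,10am,9am) (12pm,9am,11am,10am,10am) — 2.
Summing: 1 + 2 + 2 = 5.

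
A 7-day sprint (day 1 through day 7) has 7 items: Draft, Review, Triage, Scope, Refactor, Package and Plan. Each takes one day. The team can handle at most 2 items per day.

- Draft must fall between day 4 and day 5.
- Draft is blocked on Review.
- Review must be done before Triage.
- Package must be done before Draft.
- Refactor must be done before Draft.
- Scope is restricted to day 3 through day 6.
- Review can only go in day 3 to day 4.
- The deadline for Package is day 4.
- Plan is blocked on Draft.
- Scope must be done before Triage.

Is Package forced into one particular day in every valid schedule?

No

Package can be day 1 (e.g. Scope=day 3, Package=day 1, Refactor=day 1, Review=day 3, Draft=day 4, Plan=day 5, Triage=day 4) or day 2 (e.g. Refactor -> day 1, Triage -> day 4, Plan -> day 5, Review -> day 3, Scope -> day 3, Draft -> day 4, Package -> day 2).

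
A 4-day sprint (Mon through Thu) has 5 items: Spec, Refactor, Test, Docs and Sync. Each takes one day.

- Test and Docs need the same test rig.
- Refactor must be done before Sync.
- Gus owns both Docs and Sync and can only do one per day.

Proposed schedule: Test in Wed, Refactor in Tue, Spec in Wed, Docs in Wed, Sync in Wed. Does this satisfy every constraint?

No — it violates: Test and Docs need the same test rig

Test and Docs need the same test rig — violated.
Refactor must be done before Sync — holds.
Gus owns both Docs and Sync and can only do one per day — violated.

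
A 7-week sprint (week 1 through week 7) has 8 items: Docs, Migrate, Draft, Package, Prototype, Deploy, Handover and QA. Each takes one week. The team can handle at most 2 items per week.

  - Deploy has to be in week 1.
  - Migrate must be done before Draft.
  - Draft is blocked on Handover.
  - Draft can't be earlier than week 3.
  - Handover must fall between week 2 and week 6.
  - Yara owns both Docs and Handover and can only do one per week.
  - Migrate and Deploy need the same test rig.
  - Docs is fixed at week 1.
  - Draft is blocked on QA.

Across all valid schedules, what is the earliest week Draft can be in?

Draft is available from week 3.
Draft at week 4 is achievable: QA -> week 3; Docs -> week 1; Deploy -> week 1; Prototype -> week 4; Draft -> week 4; Migrate -> week 2; Handover -> week 2; Package -> week 3.
Nothing earlier works — the conflict and capacity constraints rule out every week before week 4.

week 4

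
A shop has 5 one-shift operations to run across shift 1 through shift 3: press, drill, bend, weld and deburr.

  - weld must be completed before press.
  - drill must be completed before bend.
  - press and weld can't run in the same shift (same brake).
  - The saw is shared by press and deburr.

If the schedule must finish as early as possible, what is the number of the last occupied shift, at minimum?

2

The precedence chain requires at least 2 distinct shifts.
2 works (last occupied shift: shift 2): for example bend -> shift 2; deburr -> shift 1; press -> shift 2; drill -> shift 1; weld -> shift 1.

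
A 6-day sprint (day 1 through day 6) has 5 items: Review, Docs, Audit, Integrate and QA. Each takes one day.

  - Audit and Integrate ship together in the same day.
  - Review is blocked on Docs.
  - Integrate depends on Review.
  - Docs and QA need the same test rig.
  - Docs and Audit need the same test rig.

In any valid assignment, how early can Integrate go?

day 3

Precedence pushes Integrate to at least day 3.
Integrate at day 3 is achievable: Integrate -> day 3, Audit -> day 3, Docs -> day 1, Review -> day 2, QA -> day 2.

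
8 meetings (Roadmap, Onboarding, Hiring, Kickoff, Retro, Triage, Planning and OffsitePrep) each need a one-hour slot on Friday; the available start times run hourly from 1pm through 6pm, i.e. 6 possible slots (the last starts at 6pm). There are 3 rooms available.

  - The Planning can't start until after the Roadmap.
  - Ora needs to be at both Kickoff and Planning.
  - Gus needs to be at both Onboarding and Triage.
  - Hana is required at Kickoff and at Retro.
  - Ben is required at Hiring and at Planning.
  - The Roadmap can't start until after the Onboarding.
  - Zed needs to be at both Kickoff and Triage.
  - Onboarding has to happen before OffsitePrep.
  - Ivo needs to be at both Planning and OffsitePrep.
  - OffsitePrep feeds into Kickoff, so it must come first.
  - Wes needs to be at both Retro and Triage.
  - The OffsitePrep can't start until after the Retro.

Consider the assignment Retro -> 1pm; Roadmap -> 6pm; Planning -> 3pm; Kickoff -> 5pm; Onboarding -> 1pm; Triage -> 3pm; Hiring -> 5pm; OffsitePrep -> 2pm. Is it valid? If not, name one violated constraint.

No — it violates: The Planning can't start until after the Roadmap

Wes needs to be at both Retro and Triage — holds.
There are 3 rooms available — holds.
The Roadmap can't start until after the Onboarding — holds.
Zed needs to be at both Kickoff and Triage — holds.
OffsitePrep feeds into Kickoff, so it must come first — holds.
Ben is required at Hiring and at Planning — holds.
The OffsitePrep can't start until after the Retro — holds.
Ivo needs to be at both Planning and OffsitePrep — holds.
Onboarding has to happen before OffsitePrep — holds.
The Planning can't start until after the Roadmap — violated.
Hana is required at Kickoff and at Retro — holds.
Gus needs to be at both Onboarding and Triage — holds.
Ora needs to be at both Kickoff and Planning — holds.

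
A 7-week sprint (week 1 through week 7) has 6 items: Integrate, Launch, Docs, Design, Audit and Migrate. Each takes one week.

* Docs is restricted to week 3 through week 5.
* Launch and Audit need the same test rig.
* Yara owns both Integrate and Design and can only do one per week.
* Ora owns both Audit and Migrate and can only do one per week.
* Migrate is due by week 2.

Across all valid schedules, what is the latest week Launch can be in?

week 7

Launch at week 7 is achievable: Launch -> week 7, Docs -> week 3, Migrate -> week 1, Design -> week 2, Integrate -> week 1, Audit -> week 2.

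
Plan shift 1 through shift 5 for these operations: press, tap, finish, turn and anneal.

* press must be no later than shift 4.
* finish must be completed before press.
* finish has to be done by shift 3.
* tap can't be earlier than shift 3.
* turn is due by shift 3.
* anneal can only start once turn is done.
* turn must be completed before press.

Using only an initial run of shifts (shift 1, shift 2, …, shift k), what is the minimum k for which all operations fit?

The precedence chain requires at least 2 distinct shifts.
tap can't be placed before shift 3, so the schedule must run through at least shift 3.
3 works (last occupied shift: shift 3): for example finish -> shift 1; press -> shift 2; tap -> shift 3; turn -> shift 1; anneal -> shift 2.

3 shifts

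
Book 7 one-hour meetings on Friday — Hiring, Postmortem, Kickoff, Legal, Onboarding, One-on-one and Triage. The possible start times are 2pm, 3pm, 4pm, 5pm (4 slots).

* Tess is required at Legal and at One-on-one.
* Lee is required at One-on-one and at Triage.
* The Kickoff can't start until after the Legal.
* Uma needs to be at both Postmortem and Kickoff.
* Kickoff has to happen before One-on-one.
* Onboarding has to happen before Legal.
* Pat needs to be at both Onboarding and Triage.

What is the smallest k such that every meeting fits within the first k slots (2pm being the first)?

The precedence chain requires at least 4 distinct slots.
4 works (last occupied slot: 5pm): for example Hiring in 2pm; Legal in 3pm; Postmortem in 2pm; Kickoff in 4pm; One-on-one in 5pm; Triage in 3pm; Onboarding in 2pm.

4 slots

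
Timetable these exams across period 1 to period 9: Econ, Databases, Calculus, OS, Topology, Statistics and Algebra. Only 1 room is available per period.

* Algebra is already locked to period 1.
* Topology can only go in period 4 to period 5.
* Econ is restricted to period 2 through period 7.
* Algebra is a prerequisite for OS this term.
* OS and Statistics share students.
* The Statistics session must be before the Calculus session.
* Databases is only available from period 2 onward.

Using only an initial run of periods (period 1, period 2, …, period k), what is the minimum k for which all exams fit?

7

The precedence chain requires at least 2 distinct periods.
With at most 1 per period and 7 exams, at least 7 periods are needed.
Topology can't be placed before period 4, so the schedule must run through at least period 4.
7 works (last occupied period: period 7): for example Databases in period 3, Statistics in period 5, OS in period 7, Algebra in period 1, Calculus in period 6, Topology in period 4, Econ in period 2.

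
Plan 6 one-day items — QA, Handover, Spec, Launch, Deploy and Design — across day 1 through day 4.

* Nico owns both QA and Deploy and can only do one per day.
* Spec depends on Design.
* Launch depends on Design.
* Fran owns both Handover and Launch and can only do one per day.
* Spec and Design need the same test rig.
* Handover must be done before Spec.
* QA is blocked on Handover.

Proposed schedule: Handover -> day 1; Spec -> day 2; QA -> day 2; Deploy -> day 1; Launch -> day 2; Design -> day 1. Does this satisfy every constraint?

Yes

Launch depends on Design — holds.
Nico owns both QA and Deploy and can only do one per day — holds.
Handover must be done before Spec — holds.
Spec depends on Design — holds.
Fran owns both Handover and Launch and can only do one per day — holds.
Spec and Design need the same test rig — holds.
QA is blocked on Handover — holds.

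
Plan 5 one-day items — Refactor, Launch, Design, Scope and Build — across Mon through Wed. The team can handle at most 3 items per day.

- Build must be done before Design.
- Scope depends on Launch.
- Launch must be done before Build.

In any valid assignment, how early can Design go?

Precedence pushes Design to at least Wed.
Design at Wed is achievable: Launch=Mon; Design=Wed; Refactor=Mon; Scope=Tue; Build=Tue.

Wed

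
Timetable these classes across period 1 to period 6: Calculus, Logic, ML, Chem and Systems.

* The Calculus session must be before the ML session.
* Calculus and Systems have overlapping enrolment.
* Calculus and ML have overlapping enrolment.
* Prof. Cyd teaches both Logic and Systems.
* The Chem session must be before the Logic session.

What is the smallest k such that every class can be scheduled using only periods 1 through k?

3 periods

The precedence chain requires at least 2 distinct periods.
Could 2 periods be enough, i.e. nothing placed later than period 2? No: Logic must come after Chem (at period 1 or later) → {period 2}; ML must come after Calculus (at period 1 or later) → {period 2}; Calculus must come before ML (at period 2 or earlier) → {period 1}; Systems can't share with Logic (period 2) → {period 1}; Systems can't share with Calculus (period 1) → nothing is left.
So 2 periods is not enough.
3 works (last occupied period: period 3): for example Logic -> period 2, Calculus -> period 1, ML -> period 2, Systems -> period 3, Chem -> period 1.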